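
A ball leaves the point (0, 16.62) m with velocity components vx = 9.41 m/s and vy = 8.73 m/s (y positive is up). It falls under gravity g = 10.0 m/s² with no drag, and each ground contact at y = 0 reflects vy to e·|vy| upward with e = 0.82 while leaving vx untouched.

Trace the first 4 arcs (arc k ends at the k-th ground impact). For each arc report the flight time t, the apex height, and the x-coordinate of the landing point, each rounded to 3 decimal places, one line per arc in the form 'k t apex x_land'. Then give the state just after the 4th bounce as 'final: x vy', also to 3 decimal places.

1 2.894 20.431 27.236
2 3.315 13.738 58.432
3 2.718 9.237 84.012
4 2.229 6.211 104.988
final: 104.988 9.139

Arc 1: start y=16.620, vy=8.730 → t=2.894, apex=20.431, x_land=27.236, impact vy=-20.214
  bounce: vy ← 0.82·20.214 = 16.576
Arc 2: start y=0.000, vy=16.576 → t=3.315, apex=13.738, x_land=58.432, impact vy=-16.576
  bounce: vy ← 0.82·16.576 = 13.592
Arc 3: start y=0.000, vy=13.592 → t=2.718, apex=9.237, x_land=84.012, impact vy=-13.592
  bounce: vy ← 0.82·13.592 = 11.145
Arc 4: start y=0.000, vy=11.145 → t=2.229, apex=6.211, x_land=104.988, impact vy=-11.145
  bounce: vy ← 0.82·11.145 = 9.139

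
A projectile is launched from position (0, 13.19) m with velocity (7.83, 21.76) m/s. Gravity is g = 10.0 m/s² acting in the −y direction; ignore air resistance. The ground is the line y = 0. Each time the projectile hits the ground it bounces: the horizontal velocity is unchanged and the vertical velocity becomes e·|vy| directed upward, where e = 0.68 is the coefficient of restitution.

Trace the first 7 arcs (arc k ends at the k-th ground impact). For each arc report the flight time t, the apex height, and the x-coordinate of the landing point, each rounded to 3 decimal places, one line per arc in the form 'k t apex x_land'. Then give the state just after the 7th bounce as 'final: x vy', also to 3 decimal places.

1 4.891 36.865 38.299
2 3.693 17.046 67.214
3 2.511 7.882 86.876
4 1.708 3.645 100.246
5 1.161 1.685 109.338
6 0.790 0.779 115.521
7 0.537 0.360 119.725
final: 119.725 1.826

Arc 1: start y=13.190, vy=21.760 → t=4.891, apex=36.865, x_land=38.299, impact vy=-27.153
  bounce: vy ← 0.68·27.153 = 18.464
Arc 2: start y=0.000, vy=18.464 → t=3.693, apex=17.046, x_land=67.214, impact vy=-18.464
  bounce: vy ← 0.68·18.464 = 12.556
Arc 3: start y=0.000, vy=12.556 → t=2.511, apex=7.882, x_land=86.876, impact vy=-12.556
  bounce: vy ← 0.68·12.556 = 8.538
Arc 4: start y=0.000, vy=8.538 → t=1.708, apex=3.645, x_land=100.246, impact vy=-8.538
  bounce: vy ← 0.68·8.538 = 5.806
Arc 5: start y=0.000, vy=5.806 → t=1.161, apex=1.685, x_land=109.338, impact vy=-5.806
  bounce: vy ← 0.68·5.806 = 3.948
Arc 6: start y=0.000, vy=3.948 → t=0.790, apex=0.779, x_land=115.521, impact vy=-3.948
  bounce: vy ← 0.68·3.948 = 2.685
Arc 7: start y=0.000, vy=2.685 → t=0.537, apex=0.360, x_land=119.725, impact vy=-2.685
  bounce: vy ← 0.68·2.685 = 1.826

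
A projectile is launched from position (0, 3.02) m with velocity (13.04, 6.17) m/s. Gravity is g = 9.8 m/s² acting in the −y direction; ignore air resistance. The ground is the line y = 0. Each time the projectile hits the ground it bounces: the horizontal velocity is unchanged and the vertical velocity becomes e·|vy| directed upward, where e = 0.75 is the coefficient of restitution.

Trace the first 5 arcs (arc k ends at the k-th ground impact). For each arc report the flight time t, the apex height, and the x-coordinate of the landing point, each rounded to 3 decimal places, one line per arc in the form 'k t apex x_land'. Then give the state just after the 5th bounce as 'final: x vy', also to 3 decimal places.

1 1.636 4.962 21.333
2 1.510 2.791 41.016
3 1.132 1.570 55.779
4 0.849 0.883 66.852
5 0.637 0.497 75.156
final: 75.156 2.340

Arc 1: start y=3.020, vy=6.170 → t=1.636, apex=4.962, x_land=21.333, impact vy=-9.862
  bounce: vy ← 0.75·9.862 = 7.397
Arc 2: start y=0.000, vy=7.397 → t=1.510, apex=2.791, x_land=41.016, impact vy=-7.397
  bounce: vy ← 0.75·7.397 = 5.547
Arc 3: start y=0.000, vy=5.547 → t=1.132, apex=1.570, x_land=55.779, impact vy=-5.547
  bounce: vy ← 0.75·5.547 = 4.161
Arc 4: start y=0.000, vy=4.161 → t=0.849, apex=0.883, x_land=66.852, impact vy=-4.161
  bounce: vy ← 0.75·4.161 = 3.120
Arc 5: start y=0.000, vy=3.120 → t=0.637, apex=0.497, x_land=75.156, impact vy=-3.120
  bounce: vy ← 0.75·3.120 = 2.340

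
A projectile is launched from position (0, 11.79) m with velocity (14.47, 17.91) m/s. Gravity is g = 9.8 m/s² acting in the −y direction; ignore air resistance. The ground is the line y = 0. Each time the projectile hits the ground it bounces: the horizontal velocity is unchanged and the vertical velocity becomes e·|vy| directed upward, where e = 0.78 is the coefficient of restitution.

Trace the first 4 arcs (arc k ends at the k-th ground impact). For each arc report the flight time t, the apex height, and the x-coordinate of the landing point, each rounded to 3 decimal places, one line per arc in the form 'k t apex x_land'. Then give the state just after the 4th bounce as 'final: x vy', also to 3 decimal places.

1 4.225 28.156 61.131
2 3.739 17.130 115.241
3 2.917 10.422 157.447
4 2.275 6.341 190.367
final: 190.367 8.695

Arc 1: start y=11.790, vy=17.910 → t=4.225, apex=28.156, x_land=61.131, impact vy=-23.492
  bounce: vy ← 0.78·23.492 = 18.323
Arc 2: start y=0.000, vy=18.323 → t=3.739, apex=17.130, x_land=115.241, impact vy=-18.323
  bounce: vy ← 0.78·18.323 = 14.292
Arc 3: start y=0.000, vy=14.292 → t=2.917, apex=10.422, x_land=157.447, impact vy=-14.292
  bounce: vy ← 0.78·14.292 = 11.148
Arc 4: start y=0.000, vy=11.148 → t=2.275, apex=6.341, x_land=190.367, impact vy=-11.148
  bounce: vy ← 0.78·11.148 = 8.695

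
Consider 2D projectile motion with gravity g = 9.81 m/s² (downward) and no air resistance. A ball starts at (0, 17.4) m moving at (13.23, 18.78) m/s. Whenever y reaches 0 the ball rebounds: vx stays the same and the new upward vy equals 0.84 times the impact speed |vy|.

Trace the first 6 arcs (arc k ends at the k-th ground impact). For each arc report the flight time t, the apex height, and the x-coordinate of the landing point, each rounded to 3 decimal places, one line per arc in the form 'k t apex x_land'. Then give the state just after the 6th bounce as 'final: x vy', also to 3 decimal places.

1 4.600 35.376 60.857
2 4.512 24.961 120.547
3 3.790 17.613 170.687
4 3.183 12.428 212.805
5 2.674 8.769 248.183
6 2.246 6.187 277.901
final: 277.901 9.255

Arc 1: start y=17.400, vy=18.780 → t=4.600, apex=35.376, x_land=60.857, impact vy=-26.345
  bounce: vy ← 0.84·26.345 = 22.130
Arc 2: start y=0.000, vy=22.130 → t=4.512, apex=24.961, x_land=120.547, impact vy=-22.130
  bounce: vy ← 0.84·22.130 = 18.589
Arc 3: start y=0.000, vy=18.589 → t=3.790, apex=17.613, x_land=170.687, impact vy=-18.589
  bounce: vy ← 0.84·18.589 = 15.615
Arc 4: start y=0.000, vy=15.615 → t=3.183, apex=12.428, x_land=212.805, impact vy=-15.615
  bounce: vy ← 0.84·15.615 = 13.117
Arc 5: start y=0.000, vy=13.117 → t=2.674, apex=8.769, x_land=248.183, impact vy=-13.117
  bounce: vy ← 0.84·13.117 = 11.018
Arc 6: start y=0.000, vy=11.018 → t=2.246, apex=6.187, x_land=277.901, impact vy=-11.018
  bounce: vy ← 0.84·11.018 = 9.255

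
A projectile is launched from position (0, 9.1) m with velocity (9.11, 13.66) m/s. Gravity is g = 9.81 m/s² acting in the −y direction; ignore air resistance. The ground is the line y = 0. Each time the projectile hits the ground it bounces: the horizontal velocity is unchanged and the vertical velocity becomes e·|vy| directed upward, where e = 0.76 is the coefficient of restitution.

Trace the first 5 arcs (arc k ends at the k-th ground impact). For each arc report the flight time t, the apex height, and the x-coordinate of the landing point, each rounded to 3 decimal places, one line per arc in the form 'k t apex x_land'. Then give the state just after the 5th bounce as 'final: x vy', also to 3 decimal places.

Arc 1: start y=9.100, vy=13.660 → t=3.340, apex=18.610, x_land=30.430, impact vy=-19.109
  bounce: vy ← 0.76·19.109 = 14.523
Arc 2: start y=0.000, vy=14.523 → t=2.961, apex=10.749, x_land=57.403, impact vy=-14.523
  bounce: vy ← 0.76·14.523 = 11.037
Arc 3: start y=0.000, vy=11.037 → t=2.250, apex=6.209, x_land=77.902, impact vy=-11.037
  bounce: vy ← 0.76·11.037 = 8.388
Arc 4: start y=0.000, vy=8.388 → t=1.710, apex=3.586, x_land=93.481, impact vy=-8.388
  bounce: vy ← 0.76·8.388 = 6.375
Arc 5: start y=0.000, vy=6.375 → t=1.300, apex=2.071, x_land=105.322, impact vy=-6.375
  bounce: vy ← 0.76·6.375 = 4.845

1 3.340 18.610 30.430
2 2.961 10.749 57.403
3 2.250 6.209 77.902
4 1.710 3.586 93.481
5 1.300 2.071 105.322
final: 105.322 4.845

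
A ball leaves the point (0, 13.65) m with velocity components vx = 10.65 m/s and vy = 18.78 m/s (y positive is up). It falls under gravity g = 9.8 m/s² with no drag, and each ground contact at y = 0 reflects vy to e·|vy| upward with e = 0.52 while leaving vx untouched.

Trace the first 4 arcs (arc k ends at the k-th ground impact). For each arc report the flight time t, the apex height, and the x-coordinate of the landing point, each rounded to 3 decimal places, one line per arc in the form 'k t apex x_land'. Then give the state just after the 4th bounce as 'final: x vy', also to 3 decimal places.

Arc 1: start y=13.650, vy=18.780 → t=4.458, apex=31.644, x_land=47.473, impact vy=-24.904
  bounce: vy ← 0.52·24.904 = 12.950
Arc 2: start y=0.000, vy=12.950 → t=2.643, apex=8.557, x_land=75.620, impact vy=-12.950
  bounce: vy ← 0.52·12.950 = 6.734
Arc 3: start y=0.000, vy=6.734 → t=1.374, apex=2.314, x_land=90.257, impact vy=-6.734
  bounce: vy ← 0.52·6.734 = 3.502
Arc 4: start y=0.000, vy=3.502 → t=0.715, apex=0.626, x_land=97.868, impact vy=-3.502
  bounce: vy ← 0.52·3.502 = 1.821

1 4.458 31.644 47.473
2 2.643 8.557 75.620
3 1.374 2.314 90.257
4 0.715 0.626 97.868
final: 97.868 1.821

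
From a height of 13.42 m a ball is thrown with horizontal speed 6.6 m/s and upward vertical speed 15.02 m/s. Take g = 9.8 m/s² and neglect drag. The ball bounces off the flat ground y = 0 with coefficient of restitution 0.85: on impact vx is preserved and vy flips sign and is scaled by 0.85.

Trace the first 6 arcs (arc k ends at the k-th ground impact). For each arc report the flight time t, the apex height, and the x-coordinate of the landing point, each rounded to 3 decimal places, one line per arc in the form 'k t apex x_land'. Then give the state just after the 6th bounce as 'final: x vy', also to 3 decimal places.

Arc 1: start y=13.420, vy=15.020 → t=3.788, apex=24.930, x_land=25.003, impact vy=-22.105
  bounce: vy ← 0.85·22.105 = 18.789
Arc 2: start y=0.000, vy=18.789 → t=3.835, apex=18.012, x_land=50.311, impact vy=-18.789
  bounce: vy ← 0.85·18.789 = 15.971
Arc 3: start y=0.000, vy=15.971 → t=3.259, apex=13.014, x_land=71.822, impact vy=-15.971
  bounce: vy ← 0.85·15.971 = 13.575
Arc 4: start y=0.000, vy=13.575 → t=2.770, apex=9.402, x_land=90.107, impact vy=-13.575
  bounce: vy ← 0.85·13.575 = 11.539
Arc 5: start y=0.000, vy=11.539 → t=2.355, apex=6.793, x_land=105.650, impact vy=-11.539
  bounce: vy ← 0.85·11.539 = 9.808
Arc 6: start y=0.000, vy=9.808 → t=2.002, apex=4.908, x_land=118.861, impact vy=-9.808
  bounce: vy ← 0.85·9.808 = 8.337

1 3.788 24.930 25.003
2 3.835 18.012 50.311
3 3.259 13.014 71.822
4 2.770 9.402 90.107
5 2.355 6.793 105.650
6 2.002 4.908 118.861
final: 118.861 8.337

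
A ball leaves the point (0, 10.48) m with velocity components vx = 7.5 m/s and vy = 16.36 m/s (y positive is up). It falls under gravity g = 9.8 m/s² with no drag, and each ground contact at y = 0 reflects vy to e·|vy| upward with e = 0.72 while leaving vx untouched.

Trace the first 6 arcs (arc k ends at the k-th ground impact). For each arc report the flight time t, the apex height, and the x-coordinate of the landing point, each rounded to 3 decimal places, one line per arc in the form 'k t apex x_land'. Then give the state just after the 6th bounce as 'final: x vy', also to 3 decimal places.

1 3.889 24.136 29.166
2 3.196 12.512 53.135
3 2.301 6.486 70.393
4 1.657 3.362 82.819
5 1.193 1.743 91.765
6 0.859 0.904 98.206
final: 98.206 3.030

Arc 1: start y=10.480, vy=16.360 → t=3.889, apex=24.136, x_land=29.166, impact vy=-21.750
  bounce: vy ← 0.72·21.750 = 15.660
Arc 2: start y=0.000, vy=15.660 → t=3.196, apex=12.512, x_land=53.135, impact vy=-15.660
  bounce: vy ← 0.72·15.660 = 11.275
Arc 3: start y=0.000, vy=11.275 → t=2.301, apex=6.486, x_land=70.393, impact vy=-11.275
  bounce: vy ← 0.72·11.275 = 8.118
Arc 4: start y=0.000, vy=8.118 → t=1.657, apex=3.362, x_land=82.819, impact vy=-8.118
  bounce: vy ← 0.72·8.118 = 5.845
Arc 5: start y=0.000, vy=5.845 → t=1.193, apex=1.743, x_land=91.765, impact vy=-5.845
  bounce: vy ← 0.72·5.845 = 4.208
Arc 6: start y=0.000, vy=4.208 → t=0.859, apex=0.904, x_land=98.206, impact vy=-4.208
  bounce: vy ← 0.72·4.208 = 3.030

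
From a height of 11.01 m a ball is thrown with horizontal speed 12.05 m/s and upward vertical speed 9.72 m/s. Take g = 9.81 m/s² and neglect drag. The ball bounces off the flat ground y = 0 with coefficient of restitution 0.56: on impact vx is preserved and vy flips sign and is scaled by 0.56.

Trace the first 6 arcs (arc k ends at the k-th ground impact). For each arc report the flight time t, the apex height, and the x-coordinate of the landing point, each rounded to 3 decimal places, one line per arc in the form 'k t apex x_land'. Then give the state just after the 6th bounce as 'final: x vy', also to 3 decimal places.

Arc 1: start y=11.010, vy=9.720 → t=2.787, apex=15.825, x_land=33.584, impact vy=-17.621
  bounce: vy ← 0.56·17.621 = 9.868
Arc 2: start y=0.000, vy=9.868 → t=2.012, apex=4.963, x_land=57.826, impact vy=-9.868
  bounce: vy ← 0.56·9.868 = 5.526
Arc 3: start y=0.000, vy=5.526 → t=1.127, apex=1.556, x_land=71.401, impact vy=-5.526
  bounce: vy ← 0.56·5.526 = 3.095
Arc 4: start y=0.000, vy=3.095 → t=0.631, apex=0.488, x_land=79.003, impact vy=-3.095
  bounce: vy ← 0.56·3.095 = 1.733
Arc 5: start y=0.000, vy=1.733 → t=0.353, apex=0.153, x_land=83.260, impact vy=-1.733
  bounce: vy ← 0.56·1.733 = 0.970
Arc 6: start y=0.000, vy=0.970 → t=0.198, apex=0.048, x_land=85.644, impact vy=-0.970
  bounce: vy ← 0.56·0.970 = 0.543

1 2.787 15.825 33.584
2 2.012 4.963 57.826
3 1.127 1.556 71.401
4 0.631 0.488 79.003
5 0.353 0.153 83.260
6 0.198 0.048 85.644
final: 85.644 0.543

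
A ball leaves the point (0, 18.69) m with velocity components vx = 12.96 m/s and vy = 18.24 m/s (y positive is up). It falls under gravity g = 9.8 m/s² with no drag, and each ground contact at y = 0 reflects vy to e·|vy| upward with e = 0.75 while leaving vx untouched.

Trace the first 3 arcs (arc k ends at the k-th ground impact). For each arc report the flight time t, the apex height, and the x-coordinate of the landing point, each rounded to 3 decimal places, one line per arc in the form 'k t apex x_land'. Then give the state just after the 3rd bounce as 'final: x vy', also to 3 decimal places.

Arc 1: start y=18.690, vy=18.240 → t=4.559, apex=35.664, x_land=59.086, impact vy=-26.439
  bounce: vy ← 0.75·26.439 = 19.829
Arc 2: start y=0.000, vy=19.829 → t=4.047, apex=20.061, x_land=111.532, impact vy=-19.829
  bounce: vy ← 0.75·19.829 = 14.872
Arc 3: start y=0.000, vy=14.872 → t=3.035, apex=11.284, x_land=150.867, impact vy=-14.872
  bounce: vy ← 0.75·14.872 = 11.154

1 4.559 35.664 59.086
2 4.047 20.061 111.532
3 3.035 11.284 150.867
final: 150.867 11.154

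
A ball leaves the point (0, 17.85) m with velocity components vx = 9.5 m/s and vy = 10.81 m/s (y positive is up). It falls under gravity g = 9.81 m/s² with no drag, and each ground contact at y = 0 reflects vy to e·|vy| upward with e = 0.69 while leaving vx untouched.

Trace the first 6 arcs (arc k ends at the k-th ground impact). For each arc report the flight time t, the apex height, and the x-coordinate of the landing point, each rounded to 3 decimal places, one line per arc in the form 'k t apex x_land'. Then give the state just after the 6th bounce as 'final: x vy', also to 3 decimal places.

1 3.305 23.806 31.397
2 3.040 11.334 60.279
3 2.098 5.396 80.208
4 1.447 2.569 93.958
5 0.999 1.223 103.446
6 0.689 0.582 109.993
final: 109.993 2.332

Arc 1: start y=17.850, vy=10.810 → t=3.305, apex=23.806, x_land=31.397, impact vy=-21.612
  bounce: vy ← 0.69·21.612 = 14.912
Arc 2: start y=0.000, vy=14.912 → t=3.040, apex=11.334, x_land=60.279, impact vy=-14.912
  bounce: vy ← 0.69·14.912 = 10.289
Arc 3: start y=0.000, vy=10.289 → t=2.098, apex=5.396, x_land=80.208, impact vy=-10.289
  bounce: vy ← 0.69·10.289 = 7.100
Arc 4: start y=0.000, vy=7.100 → t=1.447, apex=2.569, x_land=93.958, impact vy=-7.100
  bounce: vy ← 0.69·7.100 = 4.899
Arc 5: start y=0.000, vy=4.899 → t=0.999, apex=1.223, x_land=103.446, impact vy=-4.899
  bounce: vy ← 0.69·4.899 = 3.380
Arc 6: start y=0.000, vy=3.380 → t=0.689, apex=0.582, x_land=109.993, impact vy=-3.380
  bounce: vy ← 0.69·3.380 = 2.332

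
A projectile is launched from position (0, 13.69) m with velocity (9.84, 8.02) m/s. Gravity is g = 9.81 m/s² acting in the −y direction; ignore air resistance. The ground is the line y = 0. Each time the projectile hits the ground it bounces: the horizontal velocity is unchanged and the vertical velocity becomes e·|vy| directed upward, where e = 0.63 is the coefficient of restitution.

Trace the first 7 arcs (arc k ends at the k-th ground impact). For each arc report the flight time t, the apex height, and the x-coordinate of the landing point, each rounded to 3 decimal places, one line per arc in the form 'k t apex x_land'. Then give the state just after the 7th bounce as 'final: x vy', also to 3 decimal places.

1 2.677 16.968 26.346
2 2.344 6.735 49.407
3 1.476 2.673 63.935
4 0.930 1.061 73.087
5 0.586 0.421 78.854
6 0.369 0.167 82.486
7 0.233 0.066 84.775
final: 84.775 0.719

Arc 1: start y=13.690, vy=8.020 → t=2.677, apex=16.968, x_land=26.346, impact vy=-18.246
  bounce: vy ← 0.63·18.246 = 11.495
Arc 2: start y=0.000, vy=11.495 → t=2.344, apex=6.735, x_land=49.407, impact vy=-11.495
  bounce: vy ← 0.63·11.495 = 7.242
Arc 3: start y=0.000, vy=7.242 → t=1.476, apex=2.673, x_land=63.935, impact vy=-7.242
  bounce: vy ← 0.63·7.242 = 4.562
Arc 4: start y=0.000, vy=4.562 → t=0.930, apex=1.061, x_land=73.087, impact vy=-4.562
  bounce: vy ← 0.63·4.562 = 2.874
Arc 5: start y=0.000, vy=2.874 → t=0.586, apex=0.421, x_land=78.854, impact vy=-2.874
  bounce: vy ← 0.63·2.874 = 1.811
Arc 6: start y=0.000, vy=1.811 → t=0.369, apex=0.167, x_land=82.486, impact vy=-1.811
  bounce: vy ← 0.63·1.811 = 1.141
Arc 7: start y=0.000, vy=1.141 → t=0.233, apex=0.066, x_land=84.775, impact vy=-1.141
  bounce: vy ← 0.63·1.141 = 0.719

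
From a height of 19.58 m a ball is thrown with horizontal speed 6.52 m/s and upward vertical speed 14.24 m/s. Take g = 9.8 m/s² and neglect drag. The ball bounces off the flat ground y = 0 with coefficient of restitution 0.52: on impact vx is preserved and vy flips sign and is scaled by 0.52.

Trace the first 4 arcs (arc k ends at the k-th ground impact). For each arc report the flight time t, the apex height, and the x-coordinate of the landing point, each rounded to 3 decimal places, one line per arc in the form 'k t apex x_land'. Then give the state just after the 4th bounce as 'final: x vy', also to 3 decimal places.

Arc 1: start y=19.580, vy=14.240 → t=3.924, apex=29.926, x_land=25.587, impact vy=-24.219
  bounce: vy ← 0.52·24.219 = 12.594
Arc 2: start y=0.000, vy=12.594 → t=2.570, apex=8.092, x_land=42.344, impact vy=-12.594
  bounce: vy ← 0.52·12.594 = 6.549
Arc 3: start y=0.000, vy=6.549 → t=1.336, apex=2.188, x_land=51.058, impact vy=-6.549
  bounce: vy ← 0.52·6.549 = 3.405
Arc 4: start y=0.000, vy=3.405 → t=0.695, apex=0.592, x_land=55.589, impact vy=-3.405
  bounce: vy ← 0.52·3.405 = 1.771

1 3.924 29.926 25.587
2 2.570 8.092 42.344
3 1.336 2.188 51.058
4 0.695 0.592 55.589
final: 55.589 1.771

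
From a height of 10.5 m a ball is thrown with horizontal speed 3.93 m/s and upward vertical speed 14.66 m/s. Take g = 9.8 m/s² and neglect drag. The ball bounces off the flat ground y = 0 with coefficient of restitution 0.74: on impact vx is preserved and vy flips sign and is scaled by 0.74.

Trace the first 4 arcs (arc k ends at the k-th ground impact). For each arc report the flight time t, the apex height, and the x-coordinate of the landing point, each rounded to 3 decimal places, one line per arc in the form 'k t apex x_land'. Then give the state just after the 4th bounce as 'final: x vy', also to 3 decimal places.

Arc 1: start y=10.500, vy=14.660 → t=3.589, apex=21.465, x_land=14.104, impact vy=-20.511
  bounce: vy ← 0.74·20.511 = 15.178
Arc 2: start y=0.000, vy=15.178 → t=3.098, apex=11.754, x_land=26.278, impact vy=-15.178
  bounce: vy ← 0.74·15.178 = 11.232
Arc 3: start y=0.000, vy=11.232 → t=2.292, apex=6.437, x_land=35.287, impact vy=-11.232
  bounce: vy ← 0.74·11.232 = 8.312
Arc 4: start y=0.000, vy=8.312 → t=1.696, apex=3.525, x_land=41.953, impact vy=-8.312
  bounce: vy ← 0.74·8.312 = 6.151

1 3.589 21.465 14.104
2 3.098 11.754 26.278
3 2.292 6.437 35.287
4 1.696 3.525 41.953
final: 41.953 6.151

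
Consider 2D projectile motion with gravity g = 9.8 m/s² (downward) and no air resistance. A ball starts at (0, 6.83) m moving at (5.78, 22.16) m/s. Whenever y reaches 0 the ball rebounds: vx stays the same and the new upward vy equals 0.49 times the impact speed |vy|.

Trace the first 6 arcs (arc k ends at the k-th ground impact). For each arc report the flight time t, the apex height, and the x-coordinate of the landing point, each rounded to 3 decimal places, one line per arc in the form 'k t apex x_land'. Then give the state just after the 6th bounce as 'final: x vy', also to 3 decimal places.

Arc 1: start y=6.830, vy=22.160 → t=4.812, apex=31.884, x_land=27.814, impact vy=-24.999
  bounce: vy ← 0.49·24.999 = 12.249
Arc 2: start y=0.000, vy=12.249 → t=2.500, apex=7.655, x_land=42.263, impact vy=-12.249
  bounce: vy ← 0.49·12.249 = 6.002
Arc 3: start y=0.000, vy=6.002 → t=1.225, apex=1.838, x_land=49.343, impact vy=-6.002
  bounce: vy ← 0.49·6.002 = 2.941
Arc 4: start y=0.000, vy=2.941 → t=0.600, apex=0.441, x_land=52.813, impact vy=-2.941
  bounce: vy ← 0.49·2.941 = 1.441
Arc 5: start y=0.000, vy=1.441 → t=0.294, apex=0.106, x_land=54.513, impact vy=-1.441
  bounce: vy ← 0.49·1.441 = 0.706
Arc 6: start y=0.000, vy=0.706 → t=0.144, apex=0.025, x_land=55.346, impact vy=-0.706
  bounce: vy ← 0.49·0.706 = 0.346

1 4.812 31.884 27.814
2 2.500 7.655 42.263
3 1.225 1.838 49.343
4 0.600 0.441 52.813
5 0.294 0.106 54.513
6 0.144 0.025 55.346
final: 55.346 0.346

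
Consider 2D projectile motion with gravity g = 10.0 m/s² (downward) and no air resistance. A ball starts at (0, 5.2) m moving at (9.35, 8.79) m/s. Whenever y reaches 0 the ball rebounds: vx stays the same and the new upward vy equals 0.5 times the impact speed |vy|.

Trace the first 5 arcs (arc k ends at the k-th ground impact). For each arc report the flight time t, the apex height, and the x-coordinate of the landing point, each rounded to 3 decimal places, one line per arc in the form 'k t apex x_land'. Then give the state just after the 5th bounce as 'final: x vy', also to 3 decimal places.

Arc 1: start y=5.200, vy=8.790 → t=2.225, apex=9.063, x_land=20.807, impact vy=-13.463
  bounce: vy ← 0.5·13.463 = 6.732
Arc 2: start y=0.000, vy=6.732 → t=1.346, apex=2.266, x_land=33.395, impact vy=-6.732
  bounce: vy ← 0.5·6.732 = 3.366
Arc 3: start y=0.000, vy=3.366 → t=0.673, apex=0.566, x_land=39.689, impact vy=-3.366
  bounce: vy ← 0.5·3.366 = 1.683
Arc 4: start y=0.000, vy=1.683 → t=0.337, apex=0.142, x_land=42.837, impact vy=-1.683
  bounce: vy ← 0.5·1.683 = 0.841
Arc 5: start y=0.000, vy=0.841 → t=0.168, apex=0.035, x_land=44.410, impact vy=-0.841
  bounce: vy ← 0.5·0.841 = 0.421

1 2.225 9.063 20.807
2 1.346 2.266 33.395
3 0.673 0.566 39.689
4 0.337 0.142 42.837
5 0.168 0.035 44.410
final: 44.410 0.421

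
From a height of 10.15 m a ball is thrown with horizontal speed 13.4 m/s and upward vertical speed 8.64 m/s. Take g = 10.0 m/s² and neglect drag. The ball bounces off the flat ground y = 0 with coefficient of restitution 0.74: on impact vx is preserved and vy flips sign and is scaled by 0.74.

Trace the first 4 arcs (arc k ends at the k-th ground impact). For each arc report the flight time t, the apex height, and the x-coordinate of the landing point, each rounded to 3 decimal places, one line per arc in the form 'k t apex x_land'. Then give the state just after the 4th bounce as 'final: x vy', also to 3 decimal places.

1 2.530 13.882 33.906
2 2.466 7.602 66.951
3 1.825 4.163 91.405
4 1.350 2.280 109.501
final: 109.501 4.997

Arc 1: start y=10.150, vy=8.640 → t=2.530, apex=13.882, x_land=33.906, impact vy=-16.663
  bounce: vy ← 0.74·16.663 = 12.330
Arc 2: start y=0.000, vy=12.330 → t=2.466, apex=7.602, x_land=66.951, impact vy=-12.330
  bounce: vy ← 0.74·12.330 = 9.125
Arc 3: start y=0.000, vy=9.125 → t=1.825, apex=4.163, x_land=91.405, impact vy=-9.125
  bounce: vy ← 0.74·9.125 = 6.752
Arc 4: start y=0.000, vy=6.752 → t=1.350, apex=2.280, x_land=109.501, impact vy=-6.752
  bounce: vy ← 0.74·6.752 = 4.997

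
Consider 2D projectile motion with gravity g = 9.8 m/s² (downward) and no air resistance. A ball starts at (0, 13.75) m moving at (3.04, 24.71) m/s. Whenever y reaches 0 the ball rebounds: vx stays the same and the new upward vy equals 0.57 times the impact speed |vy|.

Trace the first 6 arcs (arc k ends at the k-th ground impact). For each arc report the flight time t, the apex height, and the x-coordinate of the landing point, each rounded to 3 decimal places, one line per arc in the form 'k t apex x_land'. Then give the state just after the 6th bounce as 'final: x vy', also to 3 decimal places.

Arc 1: start y=13.750, vy=24.710 → t=5.549, apex=44.902, x_land=16.868, impact vy=-29.666
  bounce: vy ← 0.57·29.666 = 16.910
Arc 2: start y=0.000, vy=16.910 → t=3.451, apex=14.589, x_land=27.359, impact vy=-16.910
  bounce: vy ← 0.57·16.910 = 9.639
Arc 3: start y=0.000, vy=9.639 → t=1.967, apex=4.740, x_land=33.339, impact vy=-9.639
  bounce: vy ← 0.57·9.639 = 5.494
Arc 4: start y=0.000, vy=5.494 → t=1.121, apex=1.540, x_land=36.747, impact vy=-5.494
  bounce: vy ← 0.57·5.494 = 3.132
Arc 5: start y=0.000, vy=3.132 → t=0.639, apex=0.500, x_land=38.690, impact vy=-3.132
  bounce: vy ← 0.57·3.132 = 1.785
Arc 6: start y=0.000, vy=1.785 → t=0.364, apex=0.163, x_land=39.797, impact vy=-1.785
  bounce: vy ← 0.57·1.785 = 1.017

1 5.549 44.902 16.868
2 3.451 14.589 27.359
3 1.967 4.740 33.339
4 1.121 1.540 36.747
5 0.639 0.500 38.690
6 0.364 0.163 39.797
final: 39.797 1.017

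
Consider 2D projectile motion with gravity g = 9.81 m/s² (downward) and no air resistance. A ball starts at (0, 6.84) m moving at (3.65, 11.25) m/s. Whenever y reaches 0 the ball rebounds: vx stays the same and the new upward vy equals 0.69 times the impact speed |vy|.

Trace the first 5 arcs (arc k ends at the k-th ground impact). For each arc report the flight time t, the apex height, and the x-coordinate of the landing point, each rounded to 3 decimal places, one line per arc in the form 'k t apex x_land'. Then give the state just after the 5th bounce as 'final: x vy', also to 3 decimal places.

1 2.793 13.291 10.194
2 2.272 6.328 18.485
3 1.567 3.013 24.206
4 1.082 1.434 28.154
5 0.746 0.683 30.878
final: 30.878 2.526

Arc 1: start y=6.840, vy=11.250 → t=2.793, apex=13.291, x_land=10.194, impact vy=-16.148
  bounce: vy ← 0.69·16.148 = 11.142
Arc 2: start y=0.000, vy=11.142 → t=2.272, apex=6.328, x_land=18.485, impact vy=-11.142
  bounce: vy ← 0.69·11.142 = 7.688
Arc 3: start y=0.000, vy=7.688 → t=1.567, apex=3.013, x_land=24.206, impact vy=-7.688
  bounce: vy ← 0.69·7.688 = 5.305
Arc 4: start y=0.000, vy=5.305 → t=1.082, apex=1.434, x_land=28.154, impact vy=-5.305
  bounce: vy ← 0.69·5.305 = 3.660
Arc 5: start y=0.000, vy=3.660 → t=0.746, apex=0.683, x_land=30.878, impact vy=-3.660
  bounce: vy ← 0.69·3.660 = 2.526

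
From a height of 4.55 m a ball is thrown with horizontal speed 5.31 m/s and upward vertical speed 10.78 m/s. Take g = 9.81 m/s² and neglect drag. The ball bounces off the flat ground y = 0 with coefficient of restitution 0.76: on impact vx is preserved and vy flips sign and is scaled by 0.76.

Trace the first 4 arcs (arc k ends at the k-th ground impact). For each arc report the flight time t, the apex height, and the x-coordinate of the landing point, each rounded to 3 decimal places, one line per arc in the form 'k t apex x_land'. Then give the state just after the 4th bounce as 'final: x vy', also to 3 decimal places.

Arc 1: start y=4.550, vy=10.780 → t=2.560, apex=10.473, x_land=13.594, impact vy=-14.335
  bounce: vy ← 0.76·14.335 = 10.894
Arc 2: start y=0.000, vy=10.894 → t=2.221, apex=6.049, x_land=25.388, impact vy=-10.894
  bounce: vy ← 0.76·10.894 = 8.280
Arc 3: start y=0.000, vy=8.280 → t=1.688, apex=3.494, x_land=34.351, impact vy=-8.280
  bounce: vy ← 0.76·8.280 = 6.293
Arc 4: start y=0.000, vy=6.293 → t=1.283, apex=2.018, x_land=41.163, impact vy=-6.293
  bounce: vy ← 0.76·6.293 = 4.782

1 2.560 10.473 13.594
2 2.221 6.049 25.388
3 1.688 3.494 34.351
4 1.283 2.018 41.163
final: 41.163 4.782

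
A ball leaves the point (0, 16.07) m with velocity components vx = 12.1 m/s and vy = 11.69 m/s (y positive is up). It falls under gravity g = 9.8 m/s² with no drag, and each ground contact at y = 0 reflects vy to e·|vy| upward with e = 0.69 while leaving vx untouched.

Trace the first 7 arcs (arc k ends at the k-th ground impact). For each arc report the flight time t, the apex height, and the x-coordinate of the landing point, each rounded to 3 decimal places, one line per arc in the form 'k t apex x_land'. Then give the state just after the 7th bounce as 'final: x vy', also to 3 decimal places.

Arc 1: start y=16.070, vy=11.690 → t=3.361, apex=23.042, x_land=40.673, impact vy=-21.252
  bounce: vy ← 0.69·21.252 = 14.664
Arc 2: start y=0.000, vy=14.664 → t=2.993, apex=10.970, x_land=76.883, impact vy=-14.664
  bounce: vy ← 0.69·14.664 = 10.118
Arc 3: start y=0.000, vy=10.118 → t=2.065, apex=5.223, x_land=101.868, impact vy=-10.118
  bounce: vy ← 0.69·10.118 = 6.981
Arc 4: start y=0.000, vy=6.981 → t=1.425, apex=2.487, x_land=119.107, impact vy=-6.981
  bounce: vy ← 0.69·6.981 = 4.817
Arc 5: start y=0.000, vy=4.817 → t=0.983, apex=1.184, x_land=131.003, impact vy=-4.817
  bounce: vy ← 0.69·4.817 = 3.324
Arc 6: start y=0.000, vy=3.324 → t=0.678, apex=0.564, x_land=139.210, impact vy=-3.324
  bounce: vy ← 0.69·3.324 = 2.293
Arc 7: start y=0.000, vy=2.293 → t=0.468, apex=0.268, x_land=144.874, impact vy=-2.293
  bounce: vy ← 0.69·2.293 = 1.582

1 3.361 23.042 40.673
2 2.993 10.970 76.883
3 2.065 5.223 101.868
4 1.425 2.487 119.107
5 0.983 1.184 131.003
6 0.678 0.564 139.210
7 0.468 0.268 144.874
final: 144.874 1.582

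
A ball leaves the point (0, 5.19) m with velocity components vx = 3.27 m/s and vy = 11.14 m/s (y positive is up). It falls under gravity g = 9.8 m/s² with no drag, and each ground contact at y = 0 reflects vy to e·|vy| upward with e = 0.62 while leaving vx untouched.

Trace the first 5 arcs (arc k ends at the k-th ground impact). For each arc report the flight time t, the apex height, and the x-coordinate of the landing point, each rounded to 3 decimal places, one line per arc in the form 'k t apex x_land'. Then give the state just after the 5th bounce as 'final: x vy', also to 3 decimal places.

1 2.670 11.522 8.731
2 1.901 4.429 14.949
3 1.179 1.702 18.804
4 0.731 0.654 21.194
5 0.453 0.252 22.676
final: 22.676 1.377

Arc 1: start y=5.190, vy=11.140 → t=2.670, apex=11.522, x_land=8.731, impact vy=-15.027
  bounce: vy ← 0.62·15.027 = 9.317
Arc 2: start y=0.000, vy=9.317 → t=1.901, apex=4.429, x_land=14.949, impact vy=-9.317
  bounce: vy ← 0.62·9.317 = 5.777
Arc 3: start y=0.000, vy=5.777 → t=1.179, apex=1.702, x_land=18.804, impact vy=-5.777
  bounce: vy ← 0.62·5.777 = 3.581
Arc 4: start y=0.000, vy=3.581 → t=0.731, apex=0.654, x_land=21.194, impact vy=-3.581
  bounce: vy ← 0.62·3.581 = 2.221
Arc 5: start y=0.000, vy=2.221 → t=0.453, apex=0.252, x_land=22.676, impact vy=-2.221
  bounce: vy ← 0.62·2.221 = 1.377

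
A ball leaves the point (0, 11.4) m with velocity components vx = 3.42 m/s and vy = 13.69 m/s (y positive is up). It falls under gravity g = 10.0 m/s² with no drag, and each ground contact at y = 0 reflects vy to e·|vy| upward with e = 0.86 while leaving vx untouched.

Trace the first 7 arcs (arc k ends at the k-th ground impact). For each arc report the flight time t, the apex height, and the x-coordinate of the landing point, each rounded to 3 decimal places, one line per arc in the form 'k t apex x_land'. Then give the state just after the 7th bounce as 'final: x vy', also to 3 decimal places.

Arc 1: start y=11.400, vy=13.690 → t=3.407, apex=20.771, x_land=11.653, impact vy=-20.382
  bounce: vy ← 0.86·20.382 = 17.528
Arc 2: start y=0.000, vy=17.528 → t=3.506, apex=15.362, x_land=23.642, impact vy=-17.528
  bounce: vy ← 0.86·17.528 = 15.074
Arc 3: start y=0.000, vy=15.074 → t=3.015, apex=11.362, x_land=33.953, impact vy=-15.074
  bounce: vy ← 0.86·15.074 = 12.964
Arc 4: start y=0.000, vy=12.964 → t=2.593, apex=8.403, x_land=42.820, impact vy=-12.964
  bounce: vy ← 0.86·12.964 = 11.149
Arc 5: start y=0.000, vy=11.149 → t=2.230, apex=6.215, x_land=50.446, impact vy=-11.149
  bounce: vy ← 0.86·11.149 = 9.588
Arc 6: start y=0.000, vy=9.588 → t=1.918, apex=4.597, x_land=57.004, impact vy=-9.588
  bounce: vy ← 0.86·9.588 = 8.246
Arc 7: start y=0.000, vy=8.246 → t=1.649, apex=3.400, x_land=62.644, impact vy=-8.246
  bounce: vy ← 0.86·8.246 = 7.091

1 3.407 20.771 11.653
2 3.506 15.362 23.642
3 3.015 11.362 33.953
4 2.593 8.403 42.820
5 2.230 6.215 50.446
6 1.918 4.597 57.004
7 1.649 3.400 62.644
final: 62.644 7.091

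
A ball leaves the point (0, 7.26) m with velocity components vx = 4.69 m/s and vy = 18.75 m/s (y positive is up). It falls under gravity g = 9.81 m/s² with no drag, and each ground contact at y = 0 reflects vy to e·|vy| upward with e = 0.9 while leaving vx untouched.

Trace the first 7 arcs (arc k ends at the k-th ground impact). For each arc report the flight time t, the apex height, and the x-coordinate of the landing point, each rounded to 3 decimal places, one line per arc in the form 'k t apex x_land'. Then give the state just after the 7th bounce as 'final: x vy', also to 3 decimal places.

1 4.177 25.179 19.590
2 4.078 20.395 38.717
3 3.670 16.520 55.931
4 3.303 13.381 71.424
5 2.973 10.839 85.367
6 2.676 8.779 97.916
7 2.408 7.111 109.210
final: 109.210 10.631

Arc 1: start y=7.260, vy=18.750 → t=4.177, apex=25.179, x_land=19.590, impact vy=-22.226
  bounce: vy ← 0.9·22.226 = 20.004
Arc 2: start y=0.000, vy=20.004 → t=4.078, apex=20.395, x_land=38.717, impact vy=-20.004
  bounce: vy ← 0.9·20.004 = 18.003
Arc 3: start y=0.000, vy=18.003 → t=3.670, apex=16.520, x_land=55.931, impact vy=-18.003
  bounce: vy ← 0.9·18.003 = 16.203
Arc 4: start y=0.000, vy=16.203 → t=3.303, apex=13.381, x_land=71.424, impact vy=-16.203
  bounce: vy ← 0.9·16.203 = 14.583
Arc 5: start y=0.000, vy=14.583 → t=2.973, apex=10.839, x_land=85.367, impact vy=-14.583
  bounce: vy ← 0.9·14.583 = 13.124
Arc 6: start y=0.000, vy=13.124 → t=2.676, apex=8.779, x_land=97.916, impact vy=-13.124
  bounce: vy ← 0.9·13.124 = 11.812
Arc 7: start y=0.000, vy=11.812 → t=2.408, apex=7.111, x_land=109.210, impact vy=-11.812
  bounce: vy ← 0.9·11.812 = 10.631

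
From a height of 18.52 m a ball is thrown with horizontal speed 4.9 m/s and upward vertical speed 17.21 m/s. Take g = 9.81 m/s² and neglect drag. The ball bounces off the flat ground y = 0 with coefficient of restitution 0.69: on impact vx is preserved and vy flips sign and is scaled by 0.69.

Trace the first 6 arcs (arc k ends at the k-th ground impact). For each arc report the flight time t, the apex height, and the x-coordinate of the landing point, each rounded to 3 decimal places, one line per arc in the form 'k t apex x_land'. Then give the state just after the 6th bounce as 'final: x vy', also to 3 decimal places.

Arc 1: start y=18.520, vy=17.210 → t=4.372, apex=33.616, x_land=21.424, impact vy=-25.682
  bounce: vy ← 0.69·25.682 = 17.720
Arc 2: start y=0.000, vy=17.720 → t=3.613, apex=16.005, x_land=39.126, impact vy=-17.720
  bounce: vy ← 0.69·17.720 = 12.227
Arc 3: start y=0.000, vy=12.227 → t=2.493, apex=7.620, x_land=51.341, impact vy=-12.227
  bounce: vy ← 0.69·12.227 = 8.437
Arc 4: start y=0.000, vy=8.437 → t=1.720, apex=3.628, x_land=59.769, impact vy=-8.437
  bounce: vy ← 0.69·8.437 = 5.821
Arc 5: start y=0.000, vy=5.821 → t=1.187, apex=1.727, x_land=65.584, impact vy=-5.821
  bounce: vy ← 0.69·5.821 = 4.017
Arc 6: start y=0.000, vy=4.017 → t=0.819, apex=0.822, x_land=69.597, impact vy=-4.017
  bounce: vy ← 0.69·4.017 = 2.772

1 4.372 33.616 21.424
2 3.613 16.005 39.126
3 2.493 7.620 51.341
4 1.720 3.628 59.769
5 1.187 1.727 65.584
6 0.819 0.822 69.597
final: 69.597 2.772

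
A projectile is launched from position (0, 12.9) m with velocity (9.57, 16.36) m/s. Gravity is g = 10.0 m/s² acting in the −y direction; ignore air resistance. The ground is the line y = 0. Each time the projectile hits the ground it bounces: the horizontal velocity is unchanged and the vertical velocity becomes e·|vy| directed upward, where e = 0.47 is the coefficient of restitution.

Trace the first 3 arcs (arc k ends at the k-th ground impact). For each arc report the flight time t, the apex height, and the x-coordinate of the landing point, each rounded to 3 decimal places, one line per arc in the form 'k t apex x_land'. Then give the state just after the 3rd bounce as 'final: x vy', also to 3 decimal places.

1 3.929 26.282 37.598
2 2.155 5.806 58.222
3 1.013 1.283 67.916
final: 67.916 2.380

Arc 1: start y=12.900, vy=16.360 → t=3.929, apex=26.282, x_land=37.598, impact vy=-22.927
  bounce: vy ← 0.47·22.927 = 10.776
Arc 2: start y=0.000, vy=10.776 → t=2.155, apex=5.806, x_land=58.222, impact vy=-10.776
  bounce: vy ← 0.47·10.776 = 5.065
Arc 3: start y=0.000, vy=5.065 → t=1.013, apex=1.283, x_land=67.916, impact vy=-5.065
  bounce: vy ← 0.47·5.065 = 2.380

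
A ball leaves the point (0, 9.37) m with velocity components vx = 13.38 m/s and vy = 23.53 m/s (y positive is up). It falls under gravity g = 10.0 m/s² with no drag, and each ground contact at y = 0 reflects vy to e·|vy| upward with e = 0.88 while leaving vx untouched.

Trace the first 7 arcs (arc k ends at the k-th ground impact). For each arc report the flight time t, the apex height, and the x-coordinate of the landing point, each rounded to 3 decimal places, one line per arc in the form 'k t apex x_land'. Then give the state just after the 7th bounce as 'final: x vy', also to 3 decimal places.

Arc 1: start y=9.370, vy=23.530 → t=5.075, apex=37.053, x_land=67.907, impact vy=-27.222
  bounce: vy ← 0.88·27.222 = 23.956
Arc 2: start y=0.000, vy=23.956 → t=4.791, apex=28.694, x_land=132.012, impact vy=-23.956
  bounce: vy ← 0.88·23.956 = 21.081
Arc 3: start y=0.000, vy=21.081 → t=4.216, apex=22.221, x_land=188.425, impact vy=-21.081
  bounce: vy ← 0.88·21.081 = 18.551
Arc 4: start y=0.000, vy=18.551 → t=3.710, apex=17.208, x_land=238.069, impact vy=-18.551
  bounce: vy ← 0.88·18.551 = 16.325
Arc 5: start y=0.000, vy=16.325 → t=3.265, apex=13.326, x_land=281.755, impact vy=-16.325
  bounce: vy ← 0.88·16.325 = 14.366
Arc 6: start y=0.000, vy=14.366 → t=2.873, apex=10.319, x_land=320.199, impact vy=-14.366
  bounce: vy ← 0.88·14.366 = 12.642
Arc 7: start y=0.000, vy=12.642 → t=2.528, apex=7.991, x_land=354.029, impact vy=-12.642
  bounce: vy ← 0.88·12.642 = 11.125

1 5.075 37.053 67.907
2 4.791 28.694 132.012
3 4.216 22.221 188.425
4 3.710 17.208 238.069
5 3.265 13.326 281.755
6 2.873 10.319 320.199
7 2.528 7.991 354.029
final: 354.029 11.125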